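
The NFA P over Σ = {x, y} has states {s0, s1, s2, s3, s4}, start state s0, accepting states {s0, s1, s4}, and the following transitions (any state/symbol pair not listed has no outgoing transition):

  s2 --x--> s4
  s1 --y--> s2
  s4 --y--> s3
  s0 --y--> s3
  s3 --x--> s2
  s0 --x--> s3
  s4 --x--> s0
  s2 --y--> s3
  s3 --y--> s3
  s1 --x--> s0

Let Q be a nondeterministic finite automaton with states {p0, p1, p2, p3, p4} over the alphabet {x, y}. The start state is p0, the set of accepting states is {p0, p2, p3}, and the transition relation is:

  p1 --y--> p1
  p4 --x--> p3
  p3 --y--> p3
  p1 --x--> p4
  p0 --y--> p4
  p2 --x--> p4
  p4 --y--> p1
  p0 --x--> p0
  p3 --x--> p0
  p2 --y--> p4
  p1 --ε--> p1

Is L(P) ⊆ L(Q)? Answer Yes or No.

Yes

Exploring the product automaton P × Q from the start pair (s0, p0), following both machines on each input symbol, reaches 10 state pairs: (s0, p0), (s3, p0), (s3, p4), (s2, p0), (s2, p3), (s3, p1), (s4, p0), (s3, p3), (s2, p4), (s4, p3).
P accepts in {s0, s1, s4} and Q accepts in {p0, p2, p3}. The reachable pairs whose P-component is accepting are (s0, p0), (s4, p0), (s4, p3); in each of them the Q-component is accepting too, so the product for L(P) \ L(Q) (P-component accepting, Q-component rejecting) has no reachable accepting pair and the difference is empty.
Hence every string in L(P) is also in L(Q).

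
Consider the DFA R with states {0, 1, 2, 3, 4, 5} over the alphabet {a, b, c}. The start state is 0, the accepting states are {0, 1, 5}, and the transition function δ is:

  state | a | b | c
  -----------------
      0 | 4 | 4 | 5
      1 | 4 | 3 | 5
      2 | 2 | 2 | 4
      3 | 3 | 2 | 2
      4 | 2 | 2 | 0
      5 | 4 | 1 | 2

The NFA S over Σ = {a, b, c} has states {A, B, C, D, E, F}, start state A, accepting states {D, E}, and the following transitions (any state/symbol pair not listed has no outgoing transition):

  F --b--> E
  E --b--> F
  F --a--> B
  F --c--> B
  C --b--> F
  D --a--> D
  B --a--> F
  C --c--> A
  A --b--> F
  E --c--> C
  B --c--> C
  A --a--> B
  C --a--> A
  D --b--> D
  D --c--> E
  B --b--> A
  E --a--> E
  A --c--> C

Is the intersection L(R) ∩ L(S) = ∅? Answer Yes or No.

Exploring the product automaton R × S from the start pair (0, A), following both machines on each input symbol, reaches 20 state pairs: (0, A), (4, B), (4, F), (5, C), (2, F), (2, A), (0, C), (2, B), (2, E), (0, B), (4, A), (1, F), (4, C), (5, A), (3, E), (5, B), (2, C), (1, A), (3, F), (3, B).
R accepts in {0, 1, 5} and S accepts in {D, E}; no reachable pair has both components accepting, so no string drives both machines to acceptance simultaneously and L(R) ∩ L(S) = ∅.
So no string is accepted by both, and the intersection is empty.

Yes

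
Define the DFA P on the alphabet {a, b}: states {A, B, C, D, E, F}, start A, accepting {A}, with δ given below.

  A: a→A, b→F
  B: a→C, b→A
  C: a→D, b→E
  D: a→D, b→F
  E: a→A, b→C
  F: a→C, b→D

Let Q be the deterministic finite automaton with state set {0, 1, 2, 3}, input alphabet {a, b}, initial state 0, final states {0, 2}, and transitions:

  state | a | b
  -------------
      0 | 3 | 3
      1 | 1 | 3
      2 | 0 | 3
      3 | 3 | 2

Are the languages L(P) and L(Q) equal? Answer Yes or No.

The string a is accepted by P but rejected by Q.
So L(P) ≠ L(Q).

No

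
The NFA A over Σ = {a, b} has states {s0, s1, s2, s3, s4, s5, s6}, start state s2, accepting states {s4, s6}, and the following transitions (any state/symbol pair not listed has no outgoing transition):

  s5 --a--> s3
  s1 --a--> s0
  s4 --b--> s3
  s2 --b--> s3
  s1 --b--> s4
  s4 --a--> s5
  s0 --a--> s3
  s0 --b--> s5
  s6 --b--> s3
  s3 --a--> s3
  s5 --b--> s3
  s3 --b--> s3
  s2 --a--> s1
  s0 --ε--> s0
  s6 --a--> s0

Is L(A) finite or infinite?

The useful states (reachable from s2 and able to reach an accepting state) are {s1, s2, s4}.
Restricted to these states the transition graph has no cycle, so every accepting path has bounded length and L is finite.

finite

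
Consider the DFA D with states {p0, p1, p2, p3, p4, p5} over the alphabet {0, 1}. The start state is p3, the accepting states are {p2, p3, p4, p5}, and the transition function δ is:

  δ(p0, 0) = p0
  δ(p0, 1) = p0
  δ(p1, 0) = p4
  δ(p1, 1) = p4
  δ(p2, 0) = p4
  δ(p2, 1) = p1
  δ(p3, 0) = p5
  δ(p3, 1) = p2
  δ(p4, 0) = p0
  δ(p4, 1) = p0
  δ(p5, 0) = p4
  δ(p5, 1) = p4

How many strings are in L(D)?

8

The useful subgraph on states {p1, p2, p3, p4, p5} is acyclic, so L(D) is finite; the longest accepting path visits 4 useful states, giving maximum string length 3.
Counting accepting paths from p3 by length: 1 of length 0, 2 of length 1, 3 of length 2, 2 of length 3. Total 8.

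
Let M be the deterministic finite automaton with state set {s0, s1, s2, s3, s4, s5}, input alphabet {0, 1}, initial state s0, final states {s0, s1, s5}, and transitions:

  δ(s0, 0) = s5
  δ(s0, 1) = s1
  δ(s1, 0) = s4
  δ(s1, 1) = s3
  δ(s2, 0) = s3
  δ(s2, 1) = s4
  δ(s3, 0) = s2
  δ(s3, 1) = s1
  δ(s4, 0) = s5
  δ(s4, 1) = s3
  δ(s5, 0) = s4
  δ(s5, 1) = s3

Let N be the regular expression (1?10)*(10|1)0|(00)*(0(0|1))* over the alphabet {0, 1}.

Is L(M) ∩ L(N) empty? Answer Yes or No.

No

The empty string ε is accepted by both M and N.
Hence L(M) ∩ L(N) ≠ ∅.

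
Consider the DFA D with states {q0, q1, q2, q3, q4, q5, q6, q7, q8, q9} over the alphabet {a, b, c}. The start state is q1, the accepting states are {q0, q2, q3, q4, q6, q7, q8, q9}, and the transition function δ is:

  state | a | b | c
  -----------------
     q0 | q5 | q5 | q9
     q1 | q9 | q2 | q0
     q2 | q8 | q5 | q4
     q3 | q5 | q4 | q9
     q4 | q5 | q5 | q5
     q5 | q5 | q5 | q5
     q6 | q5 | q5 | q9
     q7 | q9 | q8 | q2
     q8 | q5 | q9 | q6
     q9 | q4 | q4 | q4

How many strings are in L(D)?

The useful subgraph on states {q0, q1, q2, q4, q6, q8, q9} is acyclic, so L(D) is finite; the longest accepting path visits 6 useful states, giving maximum string length 5.
Counting accepting paths from q1 by length: 3 of length 1, 6 of length 2, 5 of length 3, 4 of length 4, 3 of length 5. Total 21.

21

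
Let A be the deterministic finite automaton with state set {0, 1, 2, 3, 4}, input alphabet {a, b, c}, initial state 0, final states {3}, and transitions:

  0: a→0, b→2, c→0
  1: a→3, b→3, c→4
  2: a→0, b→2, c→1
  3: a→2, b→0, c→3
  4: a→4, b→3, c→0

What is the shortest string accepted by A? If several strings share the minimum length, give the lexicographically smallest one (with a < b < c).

A breadth-first search from 0 reaches an accepting state first via the path 0 → 2 → 1 → 3 on input bca.
No string of length < 3 is accepted (BFS exhausts all shorter strings without reaching an accepting state), and bca is the lexicographically least accepting string of length 3.

bca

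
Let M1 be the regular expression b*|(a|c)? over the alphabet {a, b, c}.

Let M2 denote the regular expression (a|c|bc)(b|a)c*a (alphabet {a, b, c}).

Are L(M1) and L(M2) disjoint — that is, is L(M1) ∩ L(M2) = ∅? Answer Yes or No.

Converting the expression M1 to a DFA (subset construction, then merging equivalent states) gives the minimal DFA with states {r0, r1, r2, r3}, start state r0, accepting states {r0, r1, r2} and transitions r0: a→r1, b→r2, c→r1; r1: a→r3, b→r3, c→r3; r2: a→r3, b→r2, c→r3; r3: a→r3, b→r3, c→r3.
Converting the expression M2 to a DFA (subset construction, then merging equivalent states) gives the minimal DFA with states {t0, t1, t2, t3, t4, t5}, start state t0, accepting states {t5} and transitions t0: a→t1, b→t2, c→t1; t1: a→t3, b→t3, c→t4; t2: a→t4, b→t4, c→t1; t3: a→t5, b→t4, c→t3; t4: a→t4, b→t4, c→t4; t5: a→t4, b→t4, c→t4.
Exploring the product automaton M1 × M2 from the start pair (r0, t0), following both machines on each input symbol, reaches 8 state pairs: (r0, t0), (r1, t1), (r2, t2), (r3, t3), (r3, t4), (r2, t4), (r3, t1), (r3, t5).
M1 accepts in {r0, r1, r2} and M2 accepts in {t5}; no reachable pair has both components accepting, so no string drives both machines to acceptance simultaneously and L(M1) ∩ L(M2) = ∅.
So no string is accepted by both, and the intersection is empty.

Yes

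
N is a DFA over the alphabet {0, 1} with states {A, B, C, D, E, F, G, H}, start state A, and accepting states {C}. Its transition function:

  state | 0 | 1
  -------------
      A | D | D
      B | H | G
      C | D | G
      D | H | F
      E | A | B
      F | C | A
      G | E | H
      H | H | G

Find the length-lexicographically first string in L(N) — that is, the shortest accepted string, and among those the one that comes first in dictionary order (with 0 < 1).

A breadth-first search from A reaches an accepting state first via the path A → D → F → C on input 010.
No string of length < 3 is accepted (BFS exhausts all shorter strings without reaching an accepting state), and 010 is the lexicographically least accepting string of length 3.

010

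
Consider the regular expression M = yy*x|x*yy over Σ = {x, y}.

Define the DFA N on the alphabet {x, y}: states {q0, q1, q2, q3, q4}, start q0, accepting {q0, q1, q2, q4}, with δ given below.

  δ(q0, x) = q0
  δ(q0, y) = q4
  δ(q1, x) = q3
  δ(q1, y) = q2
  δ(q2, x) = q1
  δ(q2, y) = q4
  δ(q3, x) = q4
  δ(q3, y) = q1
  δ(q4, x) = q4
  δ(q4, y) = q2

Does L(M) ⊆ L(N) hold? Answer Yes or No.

Yes

Converting the expression M to a DFA (subset construction, then merging equivalent states) gives the minimal DFA with states {m0, m1, m2, m3, m4, m5, m6, m7}, start state m0, accepting states {m4, m5} and transitions m0: x→m1, y→m2; m1: x→m1, y→m3; m2: x→m4, y→m5; m3: x→m6, y→m4; m4: x→m6, y→m6; m5: x→m4, y→m7; m6: x→m6, y→m6; m7: x→m4, y→m7.
Exploring the product automaton M × N from the start pair (m0, q0), following both machines on each input symbol, reaches 14 state pairs: (m0, q0), (m1, q0), (m2, q4), (m3, q4), (m4, q4), (m5, q2), (m6, q4), (m4, q2), (m6, q2), (m4, q1), (m7, q4), (m6, q1), (m6, q3), (m7, q2).
M accepts in {m4, m5} and N accepts in {q0, q1, q2, q4}. The reachable pairs whose M-component is accepting are (m4, q4), (m5, q2), (m4, q2), (m4, q1); in each of them the N-component is accepting too, so the product for L(M) \ L(N) (M-component accepting, N-component rejecting) has no reachable accepting pair and the difference is empty.
Hence every string in L(M) is also in L(N).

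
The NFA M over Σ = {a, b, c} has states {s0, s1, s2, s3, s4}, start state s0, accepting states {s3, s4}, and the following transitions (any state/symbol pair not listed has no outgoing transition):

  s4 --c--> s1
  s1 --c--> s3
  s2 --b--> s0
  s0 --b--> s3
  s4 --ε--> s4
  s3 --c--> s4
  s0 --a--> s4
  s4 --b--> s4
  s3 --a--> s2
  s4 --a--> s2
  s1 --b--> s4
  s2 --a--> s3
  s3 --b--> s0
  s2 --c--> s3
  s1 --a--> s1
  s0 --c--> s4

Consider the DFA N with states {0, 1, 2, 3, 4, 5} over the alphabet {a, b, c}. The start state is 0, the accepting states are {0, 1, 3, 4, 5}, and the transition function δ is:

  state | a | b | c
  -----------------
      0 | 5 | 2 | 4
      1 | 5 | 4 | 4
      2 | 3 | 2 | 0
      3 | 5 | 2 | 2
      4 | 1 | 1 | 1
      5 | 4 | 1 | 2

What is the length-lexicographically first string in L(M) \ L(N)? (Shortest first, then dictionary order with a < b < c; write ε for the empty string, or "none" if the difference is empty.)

b

The string b is accepted by M but not by N.
No shorter string lies in the difference, and b is the lexicographically first length-1 string in L(M) \ L(N).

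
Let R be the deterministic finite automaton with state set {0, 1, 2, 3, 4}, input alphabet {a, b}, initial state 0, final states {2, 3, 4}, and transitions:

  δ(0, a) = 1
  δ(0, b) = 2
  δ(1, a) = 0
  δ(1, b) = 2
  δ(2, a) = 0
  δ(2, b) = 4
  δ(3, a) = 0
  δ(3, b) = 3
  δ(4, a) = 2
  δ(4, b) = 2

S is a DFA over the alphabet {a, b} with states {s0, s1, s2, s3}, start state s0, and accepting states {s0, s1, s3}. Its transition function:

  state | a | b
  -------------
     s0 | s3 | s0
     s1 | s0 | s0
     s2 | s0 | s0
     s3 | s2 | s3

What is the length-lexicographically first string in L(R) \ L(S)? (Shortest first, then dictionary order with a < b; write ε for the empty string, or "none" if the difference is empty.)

The string abba is accepted by R but not by S.
No shorter string lies in the difference, and abba is the lexicographically first length-4 string in L(R) \ L(S).

abba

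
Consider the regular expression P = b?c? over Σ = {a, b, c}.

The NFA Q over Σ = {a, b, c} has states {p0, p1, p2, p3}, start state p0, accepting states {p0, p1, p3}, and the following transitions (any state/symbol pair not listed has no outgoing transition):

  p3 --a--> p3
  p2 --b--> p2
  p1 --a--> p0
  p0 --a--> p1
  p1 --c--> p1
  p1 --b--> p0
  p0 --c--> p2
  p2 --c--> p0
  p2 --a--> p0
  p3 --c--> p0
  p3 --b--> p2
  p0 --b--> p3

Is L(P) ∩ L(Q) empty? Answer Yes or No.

The empty string ε is accepted by both P and Q.
Hence L(P) ∩ L(Q) ≠ ∅.

No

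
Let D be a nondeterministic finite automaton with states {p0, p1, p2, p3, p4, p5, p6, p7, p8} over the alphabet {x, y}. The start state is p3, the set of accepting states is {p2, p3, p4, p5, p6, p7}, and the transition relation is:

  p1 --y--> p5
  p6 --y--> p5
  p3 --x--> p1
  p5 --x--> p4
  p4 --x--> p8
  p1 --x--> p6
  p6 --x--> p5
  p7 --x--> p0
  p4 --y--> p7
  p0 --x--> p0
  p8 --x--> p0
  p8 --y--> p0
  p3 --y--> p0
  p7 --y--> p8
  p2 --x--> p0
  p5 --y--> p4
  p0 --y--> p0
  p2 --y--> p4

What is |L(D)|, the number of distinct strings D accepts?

The useful subgraph on states {p1, p3, p4, p5, p6, p7} is acyclic, so L(D) is finite; the longest accepting path visits 6 useful states, giving maximum string length 5.
Counting accepting paths from p3 by length: 1 of length 0, 2 of length 2, 4 of length 3, 6 of length 4, 4 of length 5. Total 17.

17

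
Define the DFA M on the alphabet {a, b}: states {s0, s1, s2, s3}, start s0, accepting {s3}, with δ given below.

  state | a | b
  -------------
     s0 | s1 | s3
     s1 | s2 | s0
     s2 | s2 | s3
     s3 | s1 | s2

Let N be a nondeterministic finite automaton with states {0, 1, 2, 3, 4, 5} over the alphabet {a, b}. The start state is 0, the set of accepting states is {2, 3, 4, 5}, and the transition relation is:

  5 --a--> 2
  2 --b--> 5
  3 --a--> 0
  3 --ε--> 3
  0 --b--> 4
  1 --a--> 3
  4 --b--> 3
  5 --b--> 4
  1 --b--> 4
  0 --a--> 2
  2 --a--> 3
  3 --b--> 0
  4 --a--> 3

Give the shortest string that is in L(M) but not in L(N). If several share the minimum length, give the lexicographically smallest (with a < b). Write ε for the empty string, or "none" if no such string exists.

aab

The string aab is accepted by M but not by N.
No shorter string lies in the difference, and aab is the lexicographically first length-3 string in L(M) \ L(N).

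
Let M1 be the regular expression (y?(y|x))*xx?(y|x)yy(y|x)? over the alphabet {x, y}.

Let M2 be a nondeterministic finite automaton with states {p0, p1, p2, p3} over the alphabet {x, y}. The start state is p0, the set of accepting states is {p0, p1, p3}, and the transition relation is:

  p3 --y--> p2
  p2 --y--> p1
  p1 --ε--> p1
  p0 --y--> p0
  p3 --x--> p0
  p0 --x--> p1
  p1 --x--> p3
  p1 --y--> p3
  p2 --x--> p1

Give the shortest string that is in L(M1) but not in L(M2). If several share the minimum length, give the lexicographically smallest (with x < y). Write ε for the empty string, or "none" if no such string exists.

xxxxyy

The string xxxxyy is accepted by M1 but not by M2.
No shorter string lies in the difference, and xxxxyy is the lexicographically first length-6 string in L(M1) \ L(M2).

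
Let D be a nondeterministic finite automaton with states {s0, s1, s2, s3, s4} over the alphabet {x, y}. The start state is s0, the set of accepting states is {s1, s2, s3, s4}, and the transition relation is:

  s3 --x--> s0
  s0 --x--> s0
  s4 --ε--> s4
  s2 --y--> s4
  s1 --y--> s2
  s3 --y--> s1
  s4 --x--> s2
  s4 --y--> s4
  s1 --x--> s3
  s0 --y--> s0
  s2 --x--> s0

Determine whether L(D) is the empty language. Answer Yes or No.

The states reachable from the start state are {s0}.
None of the accepting states {s1, s2, s3, s4} is reachable, so no string is accepted and L(D) = ∅.

Yes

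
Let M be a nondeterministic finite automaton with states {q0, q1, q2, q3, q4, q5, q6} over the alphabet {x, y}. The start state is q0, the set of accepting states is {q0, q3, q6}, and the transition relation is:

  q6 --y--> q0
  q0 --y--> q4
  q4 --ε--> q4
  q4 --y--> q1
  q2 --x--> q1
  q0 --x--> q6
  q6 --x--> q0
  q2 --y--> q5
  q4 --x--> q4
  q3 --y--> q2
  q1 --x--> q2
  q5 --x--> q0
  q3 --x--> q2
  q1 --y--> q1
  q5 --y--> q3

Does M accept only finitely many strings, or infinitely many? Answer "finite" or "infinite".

infinite

State q1 is reachable from the start and can reach an accepting state, and it lies on the cycle q1 → q1.
Traversing that cycle any number of times yields accepted strings of unbounded length, so the language is infinite.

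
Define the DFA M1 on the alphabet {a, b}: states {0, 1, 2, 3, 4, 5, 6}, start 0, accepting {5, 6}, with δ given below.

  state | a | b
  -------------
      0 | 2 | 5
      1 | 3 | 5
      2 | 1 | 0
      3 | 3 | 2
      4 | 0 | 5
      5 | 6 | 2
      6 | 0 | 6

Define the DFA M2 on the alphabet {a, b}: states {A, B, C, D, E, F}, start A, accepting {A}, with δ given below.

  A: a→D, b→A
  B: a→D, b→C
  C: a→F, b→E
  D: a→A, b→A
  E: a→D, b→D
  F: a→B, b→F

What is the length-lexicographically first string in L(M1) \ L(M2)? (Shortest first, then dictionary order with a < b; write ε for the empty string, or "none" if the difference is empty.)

The string ba is accepted by M1 but not by M2.
No shorter string lies in the difference, and ba is the lexicographically first length-2 string in L(M1) \ L(M2).

ba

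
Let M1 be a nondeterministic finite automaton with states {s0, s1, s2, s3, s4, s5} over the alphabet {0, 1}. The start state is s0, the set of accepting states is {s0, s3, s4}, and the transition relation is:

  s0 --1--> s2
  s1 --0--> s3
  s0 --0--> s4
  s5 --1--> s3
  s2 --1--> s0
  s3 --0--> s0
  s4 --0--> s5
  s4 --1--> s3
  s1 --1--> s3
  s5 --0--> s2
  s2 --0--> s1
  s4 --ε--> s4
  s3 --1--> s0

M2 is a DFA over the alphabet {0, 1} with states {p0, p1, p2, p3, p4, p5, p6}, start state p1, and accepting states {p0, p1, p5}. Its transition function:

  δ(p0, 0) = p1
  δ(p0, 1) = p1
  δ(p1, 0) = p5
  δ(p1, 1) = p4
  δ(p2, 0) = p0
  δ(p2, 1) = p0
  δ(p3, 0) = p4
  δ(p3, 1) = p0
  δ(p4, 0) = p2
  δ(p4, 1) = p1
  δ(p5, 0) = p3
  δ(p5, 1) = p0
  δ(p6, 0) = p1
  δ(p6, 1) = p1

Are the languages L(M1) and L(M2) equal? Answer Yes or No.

Exploring the product automaton M1 × M2 from the start pair (s0, p1), following both machines on each input symbol, reaches 6 state pairs: (s0, p1), (s4, p5), (s2, p4), (s5, p3), (s3, p0), (s1, p2).
M1 accepts in {s0, s3, s4} and M2 accepts in {p0, p1, p5}. In every reachable pair the two components are either both accepting — (s0, p1), (s4, p5), (s3, p0) — or both non-accepting, so no string is accepted by exactly one of the machines: L(M1) \ L(M2) and L(M2) \ L(M1) are both empty.
Hence every string is accepted by M1 iff it is accepted by M2, and the two languages coincide.

Yes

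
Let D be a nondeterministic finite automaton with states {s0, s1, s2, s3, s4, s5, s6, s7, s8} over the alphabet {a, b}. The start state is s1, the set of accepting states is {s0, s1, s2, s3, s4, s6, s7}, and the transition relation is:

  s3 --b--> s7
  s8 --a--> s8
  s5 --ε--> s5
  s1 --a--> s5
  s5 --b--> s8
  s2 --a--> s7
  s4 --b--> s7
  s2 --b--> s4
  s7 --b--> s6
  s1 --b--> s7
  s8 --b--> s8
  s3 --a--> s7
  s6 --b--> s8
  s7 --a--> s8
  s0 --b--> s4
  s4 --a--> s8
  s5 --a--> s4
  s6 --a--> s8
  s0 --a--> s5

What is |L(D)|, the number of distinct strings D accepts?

6

The useful subgraph on states {s1, s4, s5, s6, s7} is acyclic, so L(D) is finite; the longest accepting path visits 5 useful states, giving maximum string length 4.
Counting accepting paths from s1 by length: 1 of length 0, 1 of length 1, 2 of length 2, 1 of length 3, 1 of length 4. Total 6.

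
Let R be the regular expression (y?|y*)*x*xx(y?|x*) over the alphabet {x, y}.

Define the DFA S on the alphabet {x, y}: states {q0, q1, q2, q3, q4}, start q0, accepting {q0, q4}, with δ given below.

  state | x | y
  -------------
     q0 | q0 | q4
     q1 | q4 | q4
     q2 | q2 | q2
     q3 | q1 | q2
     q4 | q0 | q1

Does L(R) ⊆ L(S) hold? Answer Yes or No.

Converting the expression R to a DFA (subset construction, then merging equivalent states) gives the minimal DFA with states {r0, r1, r2, r3, r4}, start state r0, accepting states {r2, r4} and transitions r0: x→r1, y→r0; r1: x→r2, y→r3; r2: x→r2, y→r4; r3: x→r3, y→r3; r4: x→r3, y→r3.
Exploring the product automaton R × S from the start pair (r0, q0), following both machines on each input symbol, reaches 10 state pairs: (r0, q0), (r1, q0), (r0, q4), (r2, q0), (r3, q4), (r0, q1), (r4, q4), (r3, q0), (r3, q1), (r1, q4).
R accepts in {r2, r4} and S accepts in {q0, q4}. The reachable pairs whose R-component is accepting are (r2, q0), (r4, q4); in each of them the S-component is accepting too, so the product for L(R) \ L(S) (R-component accepting, S-component rejecting) has no reachable accepting pair and the difference is empty.
Hence every string in L(R) is also in L(S).

Yes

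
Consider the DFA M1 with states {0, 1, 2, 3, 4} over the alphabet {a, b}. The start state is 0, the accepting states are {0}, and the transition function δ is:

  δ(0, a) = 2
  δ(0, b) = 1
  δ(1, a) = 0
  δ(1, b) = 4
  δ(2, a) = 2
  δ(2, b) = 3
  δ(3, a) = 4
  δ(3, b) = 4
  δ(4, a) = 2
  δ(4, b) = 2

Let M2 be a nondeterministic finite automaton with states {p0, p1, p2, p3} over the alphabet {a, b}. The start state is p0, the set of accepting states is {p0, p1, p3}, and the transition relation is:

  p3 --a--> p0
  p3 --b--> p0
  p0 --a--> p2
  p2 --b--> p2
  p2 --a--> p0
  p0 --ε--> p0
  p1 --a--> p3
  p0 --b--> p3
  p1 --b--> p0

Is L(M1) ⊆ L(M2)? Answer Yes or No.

Yes

Exploring the product automaton M1 × M2 from the start pair (0, p0), following both machines on each input symbol, reaches 11 state pairs: (0, p0), (2, p2), (1, p3), (2, p0), (3, p2), (4, p0), (3, p3), (4, p2), (2, p3), (3, p0), (4, p3).
M1 accepts in {0} and M2 accepts in {p0, p1, p3}. The reachable pairs whose M1-component is accepting are (0, p0); in each of them the M2-component is accepting too, so the product for L(M1) \ L(M2) (M1-component accepting, M2-component rejecting) has no reachable accepting pair and the difference is empty.
Hence every string in L(M1) is also in L(M2).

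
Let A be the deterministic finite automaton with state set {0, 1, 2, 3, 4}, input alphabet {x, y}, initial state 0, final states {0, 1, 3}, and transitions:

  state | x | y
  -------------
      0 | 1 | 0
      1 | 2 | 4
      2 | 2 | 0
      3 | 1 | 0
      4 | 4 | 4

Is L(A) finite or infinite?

infinite

State 0 is reachable from the start and can reach an accepting state, and it lies on the cycle 0 → 0.
Traversing that cycle any number of times yields accepted strings of unbounded length, so the language is infinite.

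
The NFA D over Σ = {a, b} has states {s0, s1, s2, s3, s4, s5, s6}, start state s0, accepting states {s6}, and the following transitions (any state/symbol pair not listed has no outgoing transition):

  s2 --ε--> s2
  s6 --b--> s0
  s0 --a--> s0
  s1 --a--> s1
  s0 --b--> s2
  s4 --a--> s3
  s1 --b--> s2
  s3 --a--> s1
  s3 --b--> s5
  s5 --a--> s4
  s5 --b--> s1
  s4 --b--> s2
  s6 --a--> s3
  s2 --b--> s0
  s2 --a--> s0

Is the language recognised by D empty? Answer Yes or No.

Yes

The states reachable from the start state are {s0, s2}.
None of the accepting states {s6} is reachable, so no string is accepted and L(D) = ∅.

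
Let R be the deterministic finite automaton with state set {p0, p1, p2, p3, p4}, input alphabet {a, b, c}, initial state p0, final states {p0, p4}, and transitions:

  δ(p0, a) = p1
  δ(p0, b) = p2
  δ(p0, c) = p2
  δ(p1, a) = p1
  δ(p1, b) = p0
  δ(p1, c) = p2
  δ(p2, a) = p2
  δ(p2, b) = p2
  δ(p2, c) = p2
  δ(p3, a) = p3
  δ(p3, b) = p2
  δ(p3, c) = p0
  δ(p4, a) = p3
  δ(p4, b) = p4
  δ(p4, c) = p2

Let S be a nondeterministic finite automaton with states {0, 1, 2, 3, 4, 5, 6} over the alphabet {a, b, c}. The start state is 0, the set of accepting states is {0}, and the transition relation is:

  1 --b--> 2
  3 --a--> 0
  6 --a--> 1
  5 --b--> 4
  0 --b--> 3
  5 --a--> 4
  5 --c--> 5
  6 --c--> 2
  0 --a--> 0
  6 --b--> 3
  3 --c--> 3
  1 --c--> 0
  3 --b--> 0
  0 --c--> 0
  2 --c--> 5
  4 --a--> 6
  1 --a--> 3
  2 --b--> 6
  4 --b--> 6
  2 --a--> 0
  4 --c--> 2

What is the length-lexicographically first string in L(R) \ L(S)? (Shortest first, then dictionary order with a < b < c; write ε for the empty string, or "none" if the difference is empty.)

The string ab is accepted by R but not by S.
No shorter string lies in the difference, and ab is the lexicographically first length-2 string in L(R) \ L(S).

ab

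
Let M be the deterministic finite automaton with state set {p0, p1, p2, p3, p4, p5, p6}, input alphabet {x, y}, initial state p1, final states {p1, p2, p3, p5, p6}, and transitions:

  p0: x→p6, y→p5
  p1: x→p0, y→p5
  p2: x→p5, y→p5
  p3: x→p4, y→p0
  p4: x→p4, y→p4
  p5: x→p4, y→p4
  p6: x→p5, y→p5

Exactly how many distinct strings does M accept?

The useful subgraph on states {p0, p1, p5, p6} is acyclic, so L(M) is finite; the longest accepting path visits 4 useful states, giving maximum string length 3.
Counting accepting paths from p1 by length: 1 of length 0, 1 of length 1, 2 of length 2, 2 of length 3. Total 6.

6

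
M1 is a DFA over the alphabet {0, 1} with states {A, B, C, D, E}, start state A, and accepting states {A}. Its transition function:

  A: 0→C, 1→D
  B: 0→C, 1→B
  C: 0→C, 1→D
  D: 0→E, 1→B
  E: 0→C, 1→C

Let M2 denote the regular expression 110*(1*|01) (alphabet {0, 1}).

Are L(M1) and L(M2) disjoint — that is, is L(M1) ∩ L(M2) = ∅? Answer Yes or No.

Yes

Converting the expression M2 to a DFA (subset construction, then merging equivalent states) gives the minimal DFA with states {r0, r1, r2, r3, r4}, start state r0, accepting states {r3, r4} and transitions r0: 0→r1, 1→r2; r1: 0→r1, 1→r1; r2: 0→r1, 1→r3; r3: 0→r3, 1→r4; r4: 0→r1, 1→r4.
Exploring the product automaton M1 × M2 from the start pair (A, r0), following both machines on each input symbol, reaches 10 state pairs: (A, r0), (C, r1), (D, r2), (D, r1), (E, r1), (B, r3), (B, r1), (C, r3), (B, r4), (D, r4).
M1 accepts in {A} and M2 accepts in {r3, r4}; no reachable pair has both components accepting, so no string drives both machines to acceptance simultaneously and L(M1) ∩ L(M2) = ∅.
So no string is accepted by both, and the intersection is empty.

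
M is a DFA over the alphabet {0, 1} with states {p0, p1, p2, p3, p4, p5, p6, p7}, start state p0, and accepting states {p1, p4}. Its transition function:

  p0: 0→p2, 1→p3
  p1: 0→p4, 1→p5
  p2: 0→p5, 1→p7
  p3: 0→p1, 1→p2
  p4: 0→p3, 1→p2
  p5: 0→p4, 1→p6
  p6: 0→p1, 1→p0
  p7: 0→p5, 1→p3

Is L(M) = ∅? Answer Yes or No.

The string 10 is accepted: the run p0 → p3 → p1 ends in the accepting state p1.
Since at least one string is accepted, L(M) is not empty.

No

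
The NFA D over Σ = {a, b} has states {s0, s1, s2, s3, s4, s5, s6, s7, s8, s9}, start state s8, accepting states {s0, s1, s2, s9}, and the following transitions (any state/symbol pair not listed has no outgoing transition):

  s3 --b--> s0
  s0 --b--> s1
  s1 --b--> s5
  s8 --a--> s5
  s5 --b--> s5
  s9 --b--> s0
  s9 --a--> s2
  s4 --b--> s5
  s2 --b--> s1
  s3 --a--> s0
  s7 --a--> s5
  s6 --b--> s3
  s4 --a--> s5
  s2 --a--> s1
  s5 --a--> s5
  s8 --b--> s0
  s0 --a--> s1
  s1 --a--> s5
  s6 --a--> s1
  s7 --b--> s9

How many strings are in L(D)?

3

The useful subgraph on states {s0, s1, s8} is acyclic, so L(D) is finite; the longest accepting path visits 3 useful states, giving maximum string length 2.
Counting accepting paths from s8 by length: 1 of length 1, 2 of length 2. Total 3.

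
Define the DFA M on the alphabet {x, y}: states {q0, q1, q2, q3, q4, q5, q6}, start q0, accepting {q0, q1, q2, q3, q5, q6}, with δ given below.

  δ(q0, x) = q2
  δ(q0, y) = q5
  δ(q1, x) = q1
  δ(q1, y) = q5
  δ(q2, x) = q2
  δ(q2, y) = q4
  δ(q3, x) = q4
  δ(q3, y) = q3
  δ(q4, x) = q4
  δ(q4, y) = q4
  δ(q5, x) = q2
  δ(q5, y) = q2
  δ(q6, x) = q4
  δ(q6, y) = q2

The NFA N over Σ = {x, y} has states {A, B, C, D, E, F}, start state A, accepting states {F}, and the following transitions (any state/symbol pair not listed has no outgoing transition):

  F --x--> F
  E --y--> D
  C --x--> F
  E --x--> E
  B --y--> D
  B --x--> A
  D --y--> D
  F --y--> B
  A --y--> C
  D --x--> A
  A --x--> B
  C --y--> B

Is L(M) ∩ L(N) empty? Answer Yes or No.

The string yx is accepted by both M and N.
Hence L(M) ∩ L(N) ≠ ∅.

No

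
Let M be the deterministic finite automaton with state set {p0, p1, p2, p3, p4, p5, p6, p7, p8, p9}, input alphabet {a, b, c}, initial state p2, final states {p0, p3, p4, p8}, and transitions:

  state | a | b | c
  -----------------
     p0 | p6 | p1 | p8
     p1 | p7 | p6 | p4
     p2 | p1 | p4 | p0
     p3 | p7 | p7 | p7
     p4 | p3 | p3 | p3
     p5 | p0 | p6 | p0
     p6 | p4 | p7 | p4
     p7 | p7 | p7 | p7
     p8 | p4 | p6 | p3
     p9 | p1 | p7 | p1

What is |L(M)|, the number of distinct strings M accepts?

The useful subgraph on states {p0, p1, p2, p3, p4, p6, p8} is acyclic, so L(M) is finite; the longest accepting path visits 6 useful states, giving maximum string length 5.
Counting accepting paths from p2 by length: 2 of length 1, 5 of length 2, 10 of length 3, 22 of length 4, 12 of length 5. Total 51.

51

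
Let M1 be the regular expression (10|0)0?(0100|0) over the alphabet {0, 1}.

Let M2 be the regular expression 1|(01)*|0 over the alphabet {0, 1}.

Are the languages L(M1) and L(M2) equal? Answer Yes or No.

The string 00 is accepted by M1 but rejected by M2.
So L(M1) ≠ L(M2).

No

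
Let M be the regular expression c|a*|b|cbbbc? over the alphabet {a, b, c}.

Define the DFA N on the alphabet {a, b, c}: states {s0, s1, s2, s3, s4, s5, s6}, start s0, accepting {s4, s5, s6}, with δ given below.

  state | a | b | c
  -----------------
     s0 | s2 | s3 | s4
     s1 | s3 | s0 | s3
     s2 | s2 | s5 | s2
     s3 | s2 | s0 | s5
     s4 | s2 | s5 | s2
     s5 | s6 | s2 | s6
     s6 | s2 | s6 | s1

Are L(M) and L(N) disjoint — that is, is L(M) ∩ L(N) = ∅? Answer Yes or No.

No

The string c is accepted by both M and N.
Hence L(M) ∩ L(N) ≠ ∅.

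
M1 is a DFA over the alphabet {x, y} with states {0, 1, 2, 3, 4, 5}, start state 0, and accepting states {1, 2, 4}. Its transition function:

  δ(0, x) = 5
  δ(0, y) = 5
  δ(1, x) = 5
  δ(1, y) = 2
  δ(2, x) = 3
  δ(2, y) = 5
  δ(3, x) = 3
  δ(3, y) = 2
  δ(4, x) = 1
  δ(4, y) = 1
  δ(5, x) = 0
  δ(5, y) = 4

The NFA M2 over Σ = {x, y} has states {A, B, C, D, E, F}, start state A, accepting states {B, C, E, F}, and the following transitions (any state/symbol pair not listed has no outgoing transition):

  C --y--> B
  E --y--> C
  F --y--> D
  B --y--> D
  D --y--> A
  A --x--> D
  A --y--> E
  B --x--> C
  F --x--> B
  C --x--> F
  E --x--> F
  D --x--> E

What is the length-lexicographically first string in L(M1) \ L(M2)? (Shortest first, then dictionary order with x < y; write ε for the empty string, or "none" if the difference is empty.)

xy

The string xy is accepted by M1 but not by M2.
No shorter string lies in the difference, and xy is the lexicographically first length-2 string in L(M1) \ L(M2).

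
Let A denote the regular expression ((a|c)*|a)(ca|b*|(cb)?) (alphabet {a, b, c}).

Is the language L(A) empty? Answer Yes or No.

No

The empty string ε matches the expression, so it belongs to L(A).
Since L(A) contains at least one string, it is not empty.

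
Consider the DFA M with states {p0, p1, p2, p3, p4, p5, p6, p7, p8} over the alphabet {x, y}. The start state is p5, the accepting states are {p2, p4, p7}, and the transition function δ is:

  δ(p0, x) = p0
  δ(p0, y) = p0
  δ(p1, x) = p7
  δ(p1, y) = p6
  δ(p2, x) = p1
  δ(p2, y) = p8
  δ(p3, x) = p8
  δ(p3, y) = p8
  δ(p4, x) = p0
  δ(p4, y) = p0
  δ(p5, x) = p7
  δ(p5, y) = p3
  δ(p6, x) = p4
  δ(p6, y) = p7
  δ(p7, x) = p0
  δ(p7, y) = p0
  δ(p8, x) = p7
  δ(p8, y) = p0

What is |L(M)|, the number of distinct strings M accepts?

The useful subgraph on states {p3, p5, p7, p8} is acyclic, so L(M) is finite; the longest accepting path visits 4 useful states, giving maximum string length 3.
Counting accepting paths from p5 by length: 1 of length 1, 2 of length 3. Total 3.

3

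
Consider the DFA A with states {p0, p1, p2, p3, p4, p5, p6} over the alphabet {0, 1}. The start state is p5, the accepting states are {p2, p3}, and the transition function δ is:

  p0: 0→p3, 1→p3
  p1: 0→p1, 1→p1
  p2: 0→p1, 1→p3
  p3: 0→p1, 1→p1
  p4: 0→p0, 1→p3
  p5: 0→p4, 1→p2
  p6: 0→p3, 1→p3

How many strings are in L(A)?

The useful subgraph on states {p0, p2, p3, p4, p5} is acyclic, so L(A) is finite; the longest accepting path visits 4 useful states, giving maximum string length 3.
Counting accepting paths from p5 by length: 1 of length 1, 2 of length 2, 2 of length 3. Total 5.

5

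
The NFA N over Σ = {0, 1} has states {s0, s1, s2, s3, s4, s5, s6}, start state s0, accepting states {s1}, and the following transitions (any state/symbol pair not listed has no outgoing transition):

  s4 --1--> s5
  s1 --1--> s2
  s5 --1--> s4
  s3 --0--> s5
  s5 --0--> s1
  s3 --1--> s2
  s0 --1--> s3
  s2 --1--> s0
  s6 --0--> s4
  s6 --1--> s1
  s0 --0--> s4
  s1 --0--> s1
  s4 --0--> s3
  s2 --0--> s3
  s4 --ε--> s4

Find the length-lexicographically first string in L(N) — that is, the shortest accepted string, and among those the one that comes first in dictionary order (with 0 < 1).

A breadth-first search from s0 reaches an accepting state first via the path s0 → s4 → s5 → s1 on input 010.
No string of length < 3 is accepted (BFS exhausts all shorter strings without reaching an accepting state), and 010 is the lexicographically least accepting string of length 3.

010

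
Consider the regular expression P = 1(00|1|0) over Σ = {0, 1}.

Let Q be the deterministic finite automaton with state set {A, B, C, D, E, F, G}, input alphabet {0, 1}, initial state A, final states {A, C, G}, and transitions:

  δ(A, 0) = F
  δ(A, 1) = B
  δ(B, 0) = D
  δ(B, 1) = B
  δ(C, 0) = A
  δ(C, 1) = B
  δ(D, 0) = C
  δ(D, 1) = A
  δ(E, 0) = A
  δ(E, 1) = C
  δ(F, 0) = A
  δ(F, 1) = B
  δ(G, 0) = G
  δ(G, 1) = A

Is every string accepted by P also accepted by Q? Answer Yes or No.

No

The string 10 is in L(P) but not in L(Q).
So L(P) ⊄ L(Q).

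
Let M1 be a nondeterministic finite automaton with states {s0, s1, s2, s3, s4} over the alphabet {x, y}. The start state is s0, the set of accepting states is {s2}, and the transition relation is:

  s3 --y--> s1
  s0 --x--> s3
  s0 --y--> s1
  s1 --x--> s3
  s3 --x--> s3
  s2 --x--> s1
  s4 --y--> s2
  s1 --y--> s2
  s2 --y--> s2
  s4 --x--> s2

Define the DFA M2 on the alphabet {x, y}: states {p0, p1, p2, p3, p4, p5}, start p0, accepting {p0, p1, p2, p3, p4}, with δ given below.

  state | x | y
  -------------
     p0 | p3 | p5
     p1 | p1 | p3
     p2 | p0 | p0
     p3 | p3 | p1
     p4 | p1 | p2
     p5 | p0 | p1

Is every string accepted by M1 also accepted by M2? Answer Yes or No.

Exploring the product automaton M1 × M2 from the start pair (s0, p0), following both machines on each input symbol, reaches 9 state pairs: (s0, p0), (s3, p3), (s1, p5), (s1, p1), (s3, p0), (s2, p1), (s3, p1), (s2, p3), (s1, p3).
M1 accepts in {s2} and M2 accepts in {p0, p1, p2, p3, p4}. The reachable pairs whose M1-component is accepting are (s2, p1), (s2, p3); in each of them the M2-component is accepting too, so the product for L(M1) \ L(M2) (M1-component accepting, M2-component rejecting) has no reachable accepting pair and the difference is empty.
Hence every string in L(M1) is also in L(M2).

Yes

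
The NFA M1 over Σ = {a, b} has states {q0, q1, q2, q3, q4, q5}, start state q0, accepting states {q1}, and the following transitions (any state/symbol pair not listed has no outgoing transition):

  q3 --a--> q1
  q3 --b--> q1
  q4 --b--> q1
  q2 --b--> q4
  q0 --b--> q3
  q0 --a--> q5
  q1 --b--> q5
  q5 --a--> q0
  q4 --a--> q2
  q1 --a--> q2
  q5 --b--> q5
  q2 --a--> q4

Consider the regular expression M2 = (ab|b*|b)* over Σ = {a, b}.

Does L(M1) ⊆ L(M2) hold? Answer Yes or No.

The string ba is in L(M1) but not in L(M2).
So L(M1) ⊄ L(M2).

No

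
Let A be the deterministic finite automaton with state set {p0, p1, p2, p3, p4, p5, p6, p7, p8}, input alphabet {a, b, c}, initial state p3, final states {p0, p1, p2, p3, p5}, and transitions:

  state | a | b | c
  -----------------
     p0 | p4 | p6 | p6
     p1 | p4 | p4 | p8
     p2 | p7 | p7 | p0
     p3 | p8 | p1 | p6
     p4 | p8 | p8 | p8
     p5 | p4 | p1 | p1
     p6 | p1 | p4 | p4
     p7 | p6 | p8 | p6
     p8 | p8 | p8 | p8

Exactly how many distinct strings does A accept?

The useful subgraph on states {p1, p3, p6} is acyclic, so L(A) is finite; the longest accepting path visits 3 useful states, giving maximum string length 2.
Counting accepting paths from p3 by length: 1 of length 0, 1 of length 1, 1 of length 2. Total 3.

3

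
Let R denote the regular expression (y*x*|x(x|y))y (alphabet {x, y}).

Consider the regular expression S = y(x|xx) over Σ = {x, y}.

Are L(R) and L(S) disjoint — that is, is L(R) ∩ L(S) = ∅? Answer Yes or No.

Converting the expression R to a DFA (subset construction, then merging equivalent states) gives the minimal DFA with states {r0, r1, r2, r3, r4, r5, r6}, start state r0, accepting states {r2, r4, r5} and transitions r0: x→r1, y→r2; r1: x→r3, y→r4; r2: x→r3, y→r2; r3: x→r3, y→r5; r4: x→r6, y→r5; r5: x→r6, y→r6; r6: x→r6, y→r6.
Converting the expression S to a DFA (subset construction, then merging equivalent states) gives the minimal DFA with states {s0, s1, s2, s3, s4}, start state s0, accepting states {s3, s4} and transitions s0: x→s1, y→s2; s1: x→s1, y→s1; s2: x→s3, y→s1; s3: x→s4, y→s1; s4: x→s1, y→s1.
Exploring the product automaton R × S from the start pair (r0, s0), following both machines on each input symbol, reaches 10 state pairs: (r0, s0), (r1, s1), (r2, s2), (r3, s1), (r4, s1), (r3, s3), (r2, s1), (r5, s1), (r6, s1), (r3, s4).
R accepts in {r2, r4, r5} and S accepts in {s3, s4}; no reachable pair has both components accepting, so no string drives both machines to acceptance simultaneously and L(R) ∩ L(S) = ∅.
So no string is accepted by both, and the intersection is empty.

Yes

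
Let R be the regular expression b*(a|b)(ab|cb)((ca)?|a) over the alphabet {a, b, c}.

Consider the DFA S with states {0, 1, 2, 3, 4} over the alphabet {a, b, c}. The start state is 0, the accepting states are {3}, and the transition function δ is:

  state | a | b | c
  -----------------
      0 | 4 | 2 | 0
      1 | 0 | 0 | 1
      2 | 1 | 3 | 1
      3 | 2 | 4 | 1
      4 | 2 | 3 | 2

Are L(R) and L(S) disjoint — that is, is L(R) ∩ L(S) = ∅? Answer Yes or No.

No

The string aab is accepted by both R and S.
Hence L(R) ∩ L(S) ≠ ∅.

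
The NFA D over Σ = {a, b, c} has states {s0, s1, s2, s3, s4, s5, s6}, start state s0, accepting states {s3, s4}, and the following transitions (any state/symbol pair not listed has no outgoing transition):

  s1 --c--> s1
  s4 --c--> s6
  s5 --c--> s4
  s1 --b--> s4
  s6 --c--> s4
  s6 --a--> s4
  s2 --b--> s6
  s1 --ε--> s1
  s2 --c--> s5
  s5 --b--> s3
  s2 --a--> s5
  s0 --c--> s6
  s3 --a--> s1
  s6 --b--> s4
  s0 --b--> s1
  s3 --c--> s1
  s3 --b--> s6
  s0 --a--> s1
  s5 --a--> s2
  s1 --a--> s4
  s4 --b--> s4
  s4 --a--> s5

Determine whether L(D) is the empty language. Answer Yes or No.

No

The string aa is accepted: the run s0 → s1 → s4 ends in the accepting state s4.
Since at least one string is accepted, L(D) is not empty.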